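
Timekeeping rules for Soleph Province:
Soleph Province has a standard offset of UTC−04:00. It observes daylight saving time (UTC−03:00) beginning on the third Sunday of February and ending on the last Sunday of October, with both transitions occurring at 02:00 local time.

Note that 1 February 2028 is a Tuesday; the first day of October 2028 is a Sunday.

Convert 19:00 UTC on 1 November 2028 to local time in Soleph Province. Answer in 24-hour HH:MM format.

1 February 2028 is a Tuesday, so the first Sunday is February 6 and the third is February 20.
1 October 2028 is a Sunday, so Sundays fall on 1, 8, 15, 22, 29; the last is October 29.
At the standard offset (UTC−04:00), 19:00 UTC − 4h = 15:00 Soleph Province standard time.
Daylight saving runs 20 February – 29 October; the standard-time date in Soleph Province, 1 November 2028, is outside that window, so Soleph Province is on standard time at UTC−04:00.
19:00 UTC − 4h = 15:00 local.

15:00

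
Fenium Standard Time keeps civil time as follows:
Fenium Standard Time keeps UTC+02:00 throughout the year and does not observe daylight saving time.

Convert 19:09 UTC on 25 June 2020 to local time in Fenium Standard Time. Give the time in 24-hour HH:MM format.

21:09

Fenium Standard Time stays on UTC+02:00 all year.
19:09 UTC + 2h = 21:09 local.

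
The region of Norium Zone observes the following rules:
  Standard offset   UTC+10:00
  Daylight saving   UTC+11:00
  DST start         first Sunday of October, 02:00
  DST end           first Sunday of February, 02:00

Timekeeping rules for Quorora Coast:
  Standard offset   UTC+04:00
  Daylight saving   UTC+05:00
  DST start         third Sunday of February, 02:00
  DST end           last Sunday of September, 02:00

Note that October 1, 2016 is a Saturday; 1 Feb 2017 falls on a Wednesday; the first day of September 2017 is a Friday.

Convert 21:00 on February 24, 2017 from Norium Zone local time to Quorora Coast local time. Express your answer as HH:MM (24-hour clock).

1 October 2016 is a Saturday, so the first Sunday is October 2.
1 February 2017 is a Wednesday, so the first Sunday is February 5.
February 24, 2017 does not fall between 2 October 2016 and 5 February 2017, so daylight saving is not in effect and Norium Zone is at UTC+10:00.
21:00 Norium Zone − 10h = 11:00 UTC.
1 February 2017 is a Wednesday, so the first Sunday is February 5 and the third is February 19.
1 September 2017 is a Friday, so Sundays fall on 3, 10, 17, 24; the last is September 24.
At the standard offset (UTC+04:00), 11:00 UTC + 4h = 15:00 Quorora Coast standard time.
The standard-time date in Quorora Coast, February 24, 2017, lies within the daylight-saving period (19 February – 24 September), so Quorora Coast is on daylight time, UTC+05:00.
11:00 UTC + 5h = 16:00 Quorora Coast.

16:00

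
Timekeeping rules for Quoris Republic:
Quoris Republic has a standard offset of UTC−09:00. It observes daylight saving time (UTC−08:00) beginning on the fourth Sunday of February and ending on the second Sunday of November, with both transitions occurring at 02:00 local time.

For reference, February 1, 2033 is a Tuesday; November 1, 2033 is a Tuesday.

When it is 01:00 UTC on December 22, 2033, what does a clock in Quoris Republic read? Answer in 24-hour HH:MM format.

16:00

1 February 2033 is a Tuesday, so the first Sunday is February 6 and the fourth is February 27.
1 November 2033 is a Tuesday, so the first Sunday is November 6 and the second is November 13.
At the standard offset (UTC−09:00), 01:00 UTC − 9h = 16:00 Quoris Republic standard time (rolling into the previous day, 21 December 2033).
The standard-time date in Quoris Republic, December 21, 2033, is outside the daylight-saving period (27 February – 13 November), so Quoris Republic is on standard time, UTC−09:00.
01:00 UTC − 9h = 16:00 local (rolling into the previous day, 21 December 2033).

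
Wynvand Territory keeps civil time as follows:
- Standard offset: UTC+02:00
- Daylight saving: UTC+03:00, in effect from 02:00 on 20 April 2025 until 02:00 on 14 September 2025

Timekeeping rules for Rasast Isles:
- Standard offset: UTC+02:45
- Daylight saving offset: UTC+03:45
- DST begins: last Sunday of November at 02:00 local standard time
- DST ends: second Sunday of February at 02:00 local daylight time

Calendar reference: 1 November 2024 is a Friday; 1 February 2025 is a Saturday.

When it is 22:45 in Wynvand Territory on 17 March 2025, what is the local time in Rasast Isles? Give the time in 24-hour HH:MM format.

23:30

Daylight saving runs 20 April – 14 September; 17 March 2025 is outside that window, so Wynvand Territory is on standard time at UTC+02:00.
22:45 Wynvand Territory − 2h = 20:45 UTC.
1 November 2024 is a Friday, so Sundays fall on 3, 10, 17, 24; the last is November 24.
1 February 2025 is a Saturday, so the first Sunday is February 2 and the second is February 9.
At the standard offset (UTC+02:45), 20:45 UTC + 2h45m = 23:30 Rasast Isles standard time.
Daylight saving runs 24 November 2024 – 9 February 2025; the standard-time date in Rasast Isles, 17 March 2025, is outside that window, so Rasast Isles is on standard time at UTC+02:45.
20:45 UTC + 2h45m = 23:30 Rasast Isles.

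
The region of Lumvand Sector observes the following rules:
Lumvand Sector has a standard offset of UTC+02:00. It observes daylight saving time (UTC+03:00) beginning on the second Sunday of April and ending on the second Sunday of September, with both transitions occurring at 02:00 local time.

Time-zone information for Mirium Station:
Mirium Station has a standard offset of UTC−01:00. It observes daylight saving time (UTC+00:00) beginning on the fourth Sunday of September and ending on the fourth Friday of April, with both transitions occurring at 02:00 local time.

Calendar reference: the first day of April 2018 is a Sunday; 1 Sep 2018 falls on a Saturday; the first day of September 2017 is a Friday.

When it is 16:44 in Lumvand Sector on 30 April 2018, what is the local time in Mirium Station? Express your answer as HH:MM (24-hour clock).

12:44

1 April 2018 is a Sunday, so the first Sunday is April 1 and the second is April 8.
1 September 2018 is a Saturday, so the first Sunday is September 2 and the second is September 9.
Daylight saving runs 8 April – 9 September; 30 April 2018 is inside that window, so Lumvand Sector is at UTC+03:00.
16:44 Lumvand Sector − 3h = 13:44 UTC.
1 September 2017 is a Friday, so the first Sunday is September 3 and the fourth is September 24.
1 April 2018 is a Sunday, so the first Friday is April 6 and the fourth is April 27.
At the standard offset (UTC−01:00), 13:44 UTC − 1h = 12:44 Mirium Station standard time.
Daylight saving runs 24 September 2017 – 27 April 2018; the standard-time date in Mirium Station, 30 April 2018, is outside that window, so Mirium Station is on standard time at UTC−01:00.
13:44 UTC − 1h = 12:44 Mirium Station.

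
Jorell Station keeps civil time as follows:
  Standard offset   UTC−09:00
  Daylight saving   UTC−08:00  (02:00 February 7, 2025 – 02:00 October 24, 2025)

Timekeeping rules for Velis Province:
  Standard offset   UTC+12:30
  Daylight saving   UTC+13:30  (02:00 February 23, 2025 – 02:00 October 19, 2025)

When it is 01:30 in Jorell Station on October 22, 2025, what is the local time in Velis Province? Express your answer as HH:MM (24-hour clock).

Daylight saving runs 7 February – 24 October; October 22, 2025 is inside that window, so Jorell Station is at UTC−08:00.
01:30 Jorell Station + 8h = 09:30 UTC.
At the standard offset (UTC+12:30), 09:30 UTC + 12h30m = 22:00 Velis Province standard time.
Daylight saving runs 23 February – 19 October; the standard-time date in Velis Province, October 22, 2025, is outside that window, so Velis Province is on standard time at UTC+12:30.
09:30 UTC + 12h30m = 22:00 Velis Province.

22:00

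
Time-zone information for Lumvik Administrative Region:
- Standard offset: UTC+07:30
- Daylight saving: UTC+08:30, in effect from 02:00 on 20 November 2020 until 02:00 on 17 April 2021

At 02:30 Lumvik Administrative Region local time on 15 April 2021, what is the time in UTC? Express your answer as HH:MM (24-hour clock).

15 April 2021 falls between 20 November 2020 and 17 April 2021, so daylight saving is in effect and Lumvik Administrative Region is at UTC+08:30.
02:30 local − 8h30m = 18:00 UTC (rolling into the previous day, 14 April 2021).

18:00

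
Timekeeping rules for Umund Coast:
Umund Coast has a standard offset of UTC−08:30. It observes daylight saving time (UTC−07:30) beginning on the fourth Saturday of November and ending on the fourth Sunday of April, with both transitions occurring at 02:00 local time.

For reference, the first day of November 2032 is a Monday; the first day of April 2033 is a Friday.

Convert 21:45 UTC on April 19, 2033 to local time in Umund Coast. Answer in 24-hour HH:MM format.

1 November 2032 is a Monday, so the first Saturday is November 6 and the fourth is November 27.
1 April 2033 is a Friday, so the first Sunday is April 3 and the fourth is April 24.
At the standard offset (UTC−08:30), 21:45 UTC − 8h30m = 13:15 Umund Coast standard time.
Daylight saving runs 27 November 2032 – 24 April 2033; the standard-time date in Umund Coast, April 19, 2033, is inside that window, so Umund Coast is at UTC−07:30.
21:45 UTC − 7h30m = 14:15 local.

14:15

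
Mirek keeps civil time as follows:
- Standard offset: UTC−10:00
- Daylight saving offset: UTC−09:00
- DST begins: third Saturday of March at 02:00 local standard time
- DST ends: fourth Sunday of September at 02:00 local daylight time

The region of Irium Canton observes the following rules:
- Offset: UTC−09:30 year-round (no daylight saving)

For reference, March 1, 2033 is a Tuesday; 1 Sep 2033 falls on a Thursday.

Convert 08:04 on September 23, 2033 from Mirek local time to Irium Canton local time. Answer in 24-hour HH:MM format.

07:34

1 March 2033 is a Tuesday, so the first Saturday is March 5 and the third is March 19.
1 September 2033 is a Thursday, so the first Sunday is September 4 and the fourth is September 25.
Daylight saving runs 19 March – 25 September; September 23, 2033 is inside that window, so Mirek is at UTC−09:00.
08:04 Mirek + 9h = 17:04 UTC.
Irium Canton has no daylight saving, so its offset is UTC−09:30 year-round.
17:04 UTC − 9h30m = 07:34 Irium Canton.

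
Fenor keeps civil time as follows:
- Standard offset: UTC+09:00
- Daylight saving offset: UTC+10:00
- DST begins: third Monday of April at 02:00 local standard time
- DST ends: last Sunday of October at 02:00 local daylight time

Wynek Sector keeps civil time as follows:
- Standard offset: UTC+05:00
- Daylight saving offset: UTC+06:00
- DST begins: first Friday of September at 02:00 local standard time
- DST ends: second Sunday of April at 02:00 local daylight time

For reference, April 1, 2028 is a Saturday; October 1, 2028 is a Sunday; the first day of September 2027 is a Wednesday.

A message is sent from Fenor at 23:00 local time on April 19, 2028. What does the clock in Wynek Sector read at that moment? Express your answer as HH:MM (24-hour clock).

1 April 2028 is a Saturday, so the first Monday is April 3 and the third is April 17.
1 October 2028 is a Sunday, so Sundays fall on 1, 8, 15, 22, 29; the last is October 29.
April 19, 2028 falls between 17 April and 29 October, so daylight saving is in effect and Fenor is at UTC+10:00.
23:00 Fenor − 10h = 13:00 UTC.
1 September 2027 is a Wednesday, so the first Friday is September 3.
1 April 2028 is a Saturday, so the first Sunday is April 2 and the second is April 9.
At the standard offset (UTC+05:00), 13:00 UTC + 5h = 18:00 Wynek Sector standard time.
Daylight saving runs 3 September 2027 – 9 April 2028; the standard-time date in Wynek Sector, April 19, 2028, is outside that window, so Wynek Sector is on standard time at UTC+05:00.
13:00 UTC + 5h = 18:00 Wynek Sector.

18:00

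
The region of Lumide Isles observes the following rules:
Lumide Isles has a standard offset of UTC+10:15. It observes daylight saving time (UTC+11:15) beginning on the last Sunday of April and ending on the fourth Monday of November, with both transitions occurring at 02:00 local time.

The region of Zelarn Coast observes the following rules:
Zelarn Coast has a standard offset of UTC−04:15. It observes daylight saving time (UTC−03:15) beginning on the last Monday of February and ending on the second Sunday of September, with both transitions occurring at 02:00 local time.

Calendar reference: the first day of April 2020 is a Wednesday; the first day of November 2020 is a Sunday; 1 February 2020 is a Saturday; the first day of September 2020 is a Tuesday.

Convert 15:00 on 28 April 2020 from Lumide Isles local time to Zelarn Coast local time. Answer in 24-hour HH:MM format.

00:30

1 April 2020 is a Wednesday, so Sundays fall on 5, 12, 19, 26; the last is April 26.
1 November 2020 is a Sunday, so the first Monday is November 2 and the fourth is November 23.
Daylight saving runs 26 April – 23 November; 28 April 2020 is inside that window, so Lumide Isles is at UTC+11:15.
15:00 Lumide Isles − 11h15m = 03:45 UTC.
1 February 2020 is a Saturday, so Mondays fall on 3, 10, 17, 24; the last is February 24.
1 September 2020 is a Tuesday, so the first Sunday is September 6 and the second is September 13.
At the standard offset (UTC−04:15), 03:45 UTC − 4h15m = 23:30 Zelarn Coast standard time (rolling into the previous day, 27 April 2020).
The standard-time date in Zelarn Coast, 27 April 2020, lies within the daylight-saving period (24 February – 13 September), so Zelarn Coast is on daylight time, UTC−03:15.
03:45 UTC − 3h15m = 00:30 Zelarn Coast.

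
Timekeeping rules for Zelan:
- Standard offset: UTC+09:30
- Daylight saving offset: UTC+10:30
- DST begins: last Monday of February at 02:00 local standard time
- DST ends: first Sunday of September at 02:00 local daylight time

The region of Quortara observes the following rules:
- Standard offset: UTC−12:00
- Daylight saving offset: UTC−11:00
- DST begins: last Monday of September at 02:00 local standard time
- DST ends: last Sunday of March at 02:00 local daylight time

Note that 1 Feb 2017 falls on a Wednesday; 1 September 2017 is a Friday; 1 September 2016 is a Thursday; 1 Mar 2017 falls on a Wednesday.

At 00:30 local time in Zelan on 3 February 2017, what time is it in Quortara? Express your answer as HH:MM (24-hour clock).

1 February 2017 is a Wednesday, so Mondays fall on 6, 13, 20, 27; the last is February 27.
1 September 2017 is a Friday, so the first Sunday is September 3.
3 February 2017 is outside the daylight-saving period (27 February – 3 September), so Zelan is on standard time, UTC+09:30.
00:30 Zelan − 9h30m = 15:00 UTC (rolling into the previous day, 2 February 2017).
1 September 2016 is a Thursday, so Mondays fall on 5, 12, 19, 26; the last is September 26.
1 March 2017 is a Wednesday, so Sundays fall on 5, 12, 19, 26; the last is March 26.
At the standard offset (UTC−12:00), 15:00 UTC − 12h = 03:00 Quortara standard time.
The standard-time date in Quortara, 2 February 2017, falls between 26 September 2016 and 26 March 2017, so daylight saving is in effect and Quortara is at UTC−11:00.
15:00 UTC − 11h = 04:00 Quortara.

04:00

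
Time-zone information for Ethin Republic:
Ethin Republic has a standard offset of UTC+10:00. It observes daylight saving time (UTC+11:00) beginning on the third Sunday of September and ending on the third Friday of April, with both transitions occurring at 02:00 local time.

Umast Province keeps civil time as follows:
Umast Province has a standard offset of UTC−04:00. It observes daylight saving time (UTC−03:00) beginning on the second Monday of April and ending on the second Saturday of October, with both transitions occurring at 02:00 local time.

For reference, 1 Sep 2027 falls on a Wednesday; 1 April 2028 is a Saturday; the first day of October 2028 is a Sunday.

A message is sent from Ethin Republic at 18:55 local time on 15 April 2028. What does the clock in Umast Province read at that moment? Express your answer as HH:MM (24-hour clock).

1 September 2027 is a Wednesday, so the first Sunday is September 5 and the third is September 19.
1 April 2028 is a Saturday, so the first Friday is April 7 and the third is April 21.
15 April 2028 lies within the daylight-saving period (19 September 2027 – 21 April 2028), so Ethin Republic is on daylight time, UTC+11:00.
18:55 Ethin Republic − 11h = 07:55 UTC.
1 April 2028 is a Saturday, so the first Monday is April 3 and the second is April 10.
1 October 2028 is a Sunday, so the first Saturday is October 7 and the second is October 14.
At the standard offset (UTC−04:00), 07:55 UTC − 4h = 03:55 Umast Province standard time.
The standard-time date in Umast Province, 15 April 2028, lies within the daylight-saving period (10 April – 14 October), so Umast Province is on daylight time, UTC−03:00.
07:55 UTC − 3h = 04:55 Umast Province.

04:55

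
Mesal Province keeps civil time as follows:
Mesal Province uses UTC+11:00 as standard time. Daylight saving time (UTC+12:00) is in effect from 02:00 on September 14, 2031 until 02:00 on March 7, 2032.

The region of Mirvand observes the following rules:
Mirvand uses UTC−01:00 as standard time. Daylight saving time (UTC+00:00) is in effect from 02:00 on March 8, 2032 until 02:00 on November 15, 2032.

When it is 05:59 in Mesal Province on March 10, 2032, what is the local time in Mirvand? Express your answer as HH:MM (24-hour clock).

18:59

March 10, 2032 is outside the daylight-saving period (14 September 2031 – 7 March 2032), so Mesal Province is on standard time, UTC+11:00.
05:59 Mesal Province − 11h = 18:59 UTC (rolling into the previous day, 9 March 2032).
At the standard offset (UTC−01:00), 18:59 UTC − 1h = 17:59 Mirvand standard time.
Daylight saving runs 8 March – 15 November; the standard-time date in Mirvand, March 9, 2032, is inside that window, so Mirvand is at UTC+00:00.
18:59 UTC + 0h = 18:59 Mirvand.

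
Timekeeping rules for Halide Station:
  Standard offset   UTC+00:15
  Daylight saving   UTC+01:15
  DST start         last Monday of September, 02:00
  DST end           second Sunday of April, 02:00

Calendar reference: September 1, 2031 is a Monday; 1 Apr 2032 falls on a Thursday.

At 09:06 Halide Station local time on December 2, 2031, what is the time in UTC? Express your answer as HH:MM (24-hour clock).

1 September 2031 is a Monday, so Mondays fall on 1, 8, 15, 22, 29; the last is September 29.
1 April 2032 is a Thursday, so the first Sunday is April 4 and the second is April 11.
December 2, 2031 lies within the daylight-saving period (29 September 2031 – 11 April 2032), so Halide Station is on daylight time, UTC+01:15.
09:06 local − 1h15m = 07:51 UTC.

07:51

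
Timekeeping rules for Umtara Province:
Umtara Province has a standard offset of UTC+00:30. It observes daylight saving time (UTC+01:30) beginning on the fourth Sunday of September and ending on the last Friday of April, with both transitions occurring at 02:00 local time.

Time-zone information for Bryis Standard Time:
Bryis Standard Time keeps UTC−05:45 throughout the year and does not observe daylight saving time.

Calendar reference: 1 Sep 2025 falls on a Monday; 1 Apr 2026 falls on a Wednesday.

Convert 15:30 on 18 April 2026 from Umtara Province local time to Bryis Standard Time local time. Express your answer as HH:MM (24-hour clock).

1 September 2025 is a Monday, so the first Sunday is September 7 and the fourth is September 28.
1 April 2026 is a Wednesday, so Fridays fall on 3, 10, 17, 24; the last is April 24.
18 April 2026 lies within the daylight-saving period (28 September 2025 – 24 April 2026), so Umtara Province is on daylight time, UTC+01:30.
15:30 Umtara Province − 1h30m = 14:00 UTC.
Bryis Standard Time has no daylight saving, so its offset is UTC−05:45 year-round.
14:00 UTC − 5h45m = 08:15 Bryis Standard Time.

08:15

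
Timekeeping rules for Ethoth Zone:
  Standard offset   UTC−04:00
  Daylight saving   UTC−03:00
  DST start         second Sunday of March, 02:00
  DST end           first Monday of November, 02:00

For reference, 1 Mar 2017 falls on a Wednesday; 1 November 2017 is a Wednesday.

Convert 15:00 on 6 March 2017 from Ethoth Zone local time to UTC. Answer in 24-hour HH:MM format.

19:00

1 March 2017 is a Wednesday, so the first Sunday is March 5 and the second is March 12.
1 November 2017 is a Wednesday, so the first Monday is November 6.
Daylight saving runs 12 March – 6 November; 6 March 2017 is outside that window, so Ethoth Zone is on standard time at UTC−04:00.
15:00 local + 4h = 19:00 UTC.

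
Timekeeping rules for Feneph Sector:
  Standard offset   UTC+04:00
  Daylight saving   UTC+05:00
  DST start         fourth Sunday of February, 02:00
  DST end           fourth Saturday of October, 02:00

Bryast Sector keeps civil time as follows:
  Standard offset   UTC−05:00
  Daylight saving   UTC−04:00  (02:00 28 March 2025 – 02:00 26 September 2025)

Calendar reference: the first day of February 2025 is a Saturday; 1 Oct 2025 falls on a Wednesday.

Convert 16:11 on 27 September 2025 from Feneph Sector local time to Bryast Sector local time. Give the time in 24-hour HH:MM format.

06:11

1 February 2025 is a Saturday, so the first Sunday is February 2 and the fourth is February 23.
1 October 2025 is a Wednesday, so the first Saturday is October 4 and the fourth is October 25.
Daylight saving runs 23 February – 25 October; 27 September 2025 is inside that window, so Feneph Sector is at UTC+05:00.
16:11 Feneph Sector − 5h = 11:11 UTC.
At the standard offset (UTC−05:00), 11:11 UTC − 5h = 06:11 Bryast Sector standard time.
Daylight saving runs 28 March – 26 September; the standard-time date in Bryast Sector, 27 September 2025, is outside that window, so Bryast Sector is on standard time at UTC−05:00.
11:11 UTC − 5h = 06:11 Bryast Sector.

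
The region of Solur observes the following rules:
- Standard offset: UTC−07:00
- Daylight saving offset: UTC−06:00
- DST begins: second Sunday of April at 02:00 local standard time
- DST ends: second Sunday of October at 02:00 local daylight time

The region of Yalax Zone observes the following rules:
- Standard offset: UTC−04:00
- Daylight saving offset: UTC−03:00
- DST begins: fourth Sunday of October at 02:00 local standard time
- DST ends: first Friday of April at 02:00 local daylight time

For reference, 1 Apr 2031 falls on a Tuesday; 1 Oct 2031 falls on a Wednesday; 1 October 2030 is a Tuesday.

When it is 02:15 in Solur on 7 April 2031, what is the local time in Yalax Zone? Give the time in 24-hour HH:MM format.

1 April 2031 is a Tuesday, so the first Sunday is April 6 and the second is April 13.
1 October 2031 is a Wednesday, so the first Sunday is October 5 and the second is October 12.
Daylight saving runs 13 April – 12 October; 7 April 2031 is outside that window, so Solur is on standard time at UTC−07:00.
02:15 Solur + 7h = 09:15 UTC.
1 October 2030 is a Tuesday, so the first Sunday is October 6 and the fourth is October 27.
1 April 2031 is a Tuesday, so the first Friday is April 4.
At the standard offset (UTC−04:00), 09:15 UTC − 4h = 05:15 Yalax Zone standard time.
The standard-time date in Yalax Zone, 7 April 2031, is outside the daylight-saving period (27 October 2030 – 4 April 2031), so Yalax Zone is on standard time, UTC−04:00.
09:15 UTC − 4h = 05:15 Yalax Zone.

05:15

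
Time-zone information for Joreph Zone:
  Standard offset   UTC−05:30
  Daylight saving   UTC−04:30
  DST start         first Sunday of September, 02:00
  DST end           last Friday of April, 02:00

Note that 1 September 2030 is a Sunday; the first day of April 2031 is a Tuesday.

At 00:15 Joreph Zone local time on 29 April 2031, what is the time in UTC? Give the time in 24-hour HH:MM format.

1 September 2030 is a Sunday, so the first Sunday is September 1.
1 April 2031 is a Tuesday, so Fridays fall on 4, 11, 18, 25; the last is April 25.
29 April 2031 does not fall between 1 September 2030 and 25 April 2031, so daylight saving is not in effect and Joreph Zone is at UTC−05:30.
00:15 local + 5h30m = 05:45 UTC.

05:45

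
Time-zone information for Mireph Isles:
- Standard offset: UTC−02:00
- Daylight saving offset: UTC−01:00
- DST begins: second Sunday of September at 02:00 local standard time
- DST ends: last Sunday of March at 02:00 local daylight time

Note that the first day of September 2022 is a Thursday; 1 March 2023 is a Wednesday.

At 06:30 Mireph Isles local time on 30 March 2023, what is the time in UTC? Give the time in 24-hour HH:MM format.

08:30

1 September 2022 is a Thursday, so the first Sunday is September 4 and the second is September 11.
1 March 2023 is a Wednesday, so Sundays fall on 5, 12, 19, 26; the last is March 26.
Daylight saving runs 11 September 2022 – 26 March 2023; 30 March 2023 is outside that window, so Mireph Isles is on standard time at UTC−02:00.
06:30 local + 2h = 08:30 UTC.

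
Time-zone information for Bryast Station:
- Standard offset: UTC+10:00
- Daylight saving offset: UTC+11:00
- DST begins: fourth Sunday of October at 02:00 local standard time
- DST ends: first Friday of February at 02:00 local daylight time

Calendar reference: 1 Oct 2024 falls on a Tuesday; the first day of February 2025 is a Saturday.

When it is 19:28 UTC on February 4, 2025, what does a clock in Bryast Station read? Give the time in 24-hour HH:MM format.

1 October 2024 is a Tuesday, so the first Sunday is October 6 and the fourth is October 27.
1 February 2025 is a Saturday, so the first Friday is February 7.
At the standard offset (UTC+10:00), 19:28 UTC + 10h = 05:28 Bryast Station standard time (rolling into the next day, 5 February 2025).
The standard-time date in Bryast Station, February 5, 2025, falls between 27 October 2024 and 7 February 2025, so daylight saving is in effect and Bryast Station is at UTC+11:00.
19:28 UTC + 11h = 06:28 local (rolling into the next day, 5 February 2025).

06:28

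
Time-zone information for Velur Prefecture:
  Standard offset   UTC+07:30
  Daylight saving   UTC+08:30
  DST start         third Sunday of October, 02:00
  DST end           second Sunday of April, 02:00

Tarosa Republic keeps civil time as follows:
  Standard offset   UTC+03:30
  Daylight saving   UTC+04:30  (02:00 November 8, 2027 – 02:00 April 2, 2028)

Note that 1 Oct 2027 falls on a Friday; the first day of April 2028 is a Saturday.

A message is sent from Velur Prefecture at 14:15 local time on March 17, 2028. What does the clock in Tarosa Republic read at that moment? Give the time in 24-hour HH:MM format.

10:15

1 October 2027 is a Friday, so the first Sunday is October 3 and the third is October 17.
1 April 2028 is a Saturday, so the first Sunday is April 2 and the second is April 9.
March 17, 2028 lies within the daylight-saving period (17 October 2027 – 9 April 2028), so Velur Prefecture is on daylight time, UTC+08:30.
14:15 Velur Prefecture − 8h30m = 05:45 UTC.
At the standard offset (UTC+03:30), 05:45 UTC + 3h30m = 09:15 Tarosa Republic standard time.
The standard-time date in Tarosa Republic, March 17, 2028, falls between 8 November 2027 and 2 April 2028, so daylight saving is in effect and Tarosa Republic is at UTC+04:30.
05:45 UTC + 4h30m = 10:15 Tarosa Republic.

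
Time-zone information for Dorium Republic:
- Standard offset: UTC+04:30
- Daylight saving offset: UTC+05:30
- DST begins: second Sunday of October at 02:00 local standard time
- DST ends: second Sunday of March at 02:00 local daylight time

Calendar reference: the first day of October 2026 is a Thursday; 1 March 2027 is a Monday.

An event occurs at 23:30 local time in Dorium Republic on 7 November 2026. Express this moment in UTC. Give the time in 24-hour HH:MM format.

1 October 2026 is a Thursday, so the first Sunday is October 4 and the second is October 11.
1 March 2027 is a Monday, so the first Sunday is March 7 and the second is March 14.
7 November 2026 lies within the daylight-saving period (11 October 2026 – 14 March 2027), so Dorium Republic is on daylight time, UTC+05:30.
23:30 local − 5h30m = 18:00 UTC.

18:00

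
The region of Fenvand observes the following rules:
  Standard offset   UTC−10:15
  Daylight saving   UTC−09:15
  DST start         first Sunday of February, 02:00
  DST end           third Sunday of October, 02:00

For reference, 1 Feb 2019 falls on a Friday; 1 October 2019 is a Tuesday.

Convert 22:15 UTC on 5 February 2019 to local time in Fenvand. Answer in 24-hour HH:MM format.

13:00

1 February 2019 is a Friday, so the first Sunday is February 3.
1 October 2019 is a Tuesday, so the first Sunday is October 6 and the third is October 20.
At the standard offset (UTC−10:15), 22:15 UTC − 10h15m = 12:00 Fenvand standard time.
Daylight saving runs 3 February – 20 October; the standard-time date in Fenvand, 5 February 2019, is inside that window, so Fenvand is at UTC−09:15.
22:15 UTC − 9h15m = 13:00 local.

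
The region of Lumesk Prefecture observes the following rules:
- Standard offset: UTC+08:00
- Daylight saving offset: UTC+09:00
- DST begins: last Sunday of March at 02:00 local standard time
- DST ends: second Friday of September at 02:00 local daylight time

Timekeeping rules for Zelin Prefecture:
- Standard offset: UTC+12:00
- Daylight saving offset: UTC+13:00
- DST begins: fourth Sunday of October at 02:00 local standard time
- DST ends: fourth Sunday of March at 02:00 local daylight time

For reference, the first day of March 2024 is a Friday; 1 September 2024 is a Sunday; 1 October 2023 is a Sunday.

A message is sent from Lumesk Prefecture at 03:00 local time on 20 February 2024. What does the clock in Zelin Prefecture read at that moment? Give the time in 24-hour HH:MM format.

08:00

1 March 2024 is a Friday, so Sundays fall on 3, 10, 17, 24, 31; the last is March 31.
1 September 2024 is a Sunday, so the first Friday is September 6 and the second is September 13.
20 February 2024 is outside the daylight-saving period (31 March – 13 September), so Lumesk Prefecture is on standard time, UTC+08:00.
03:00 Lumesk Prefecture − 8h = 19:00 UTC (rolling into the previous day, 19 February 2024).
1 October 2023 is a Sunday, so the first Sunday is October 1 and the fourth is October 22.
1 March 2024 is a Friday, so the first Sunday is March 3 and the fourth is March 24.
At the standard offset (UTC+12:00), 19:00 UTC + 12h = 07:00 Zelin Prefecture standard time (rolling into the next day, 20 February 2024).
Daylight saving runs 22 October 2023 – 24 March 2024; the standard-time date in Zelin Prefecture, 20 February 2024, is inside that window, so Zelin Prefecture is at UTC+13:00.
19:00 UTC + 13h = 08:00 Zelin Prefecture (rolling into the next day, 20 February 2024).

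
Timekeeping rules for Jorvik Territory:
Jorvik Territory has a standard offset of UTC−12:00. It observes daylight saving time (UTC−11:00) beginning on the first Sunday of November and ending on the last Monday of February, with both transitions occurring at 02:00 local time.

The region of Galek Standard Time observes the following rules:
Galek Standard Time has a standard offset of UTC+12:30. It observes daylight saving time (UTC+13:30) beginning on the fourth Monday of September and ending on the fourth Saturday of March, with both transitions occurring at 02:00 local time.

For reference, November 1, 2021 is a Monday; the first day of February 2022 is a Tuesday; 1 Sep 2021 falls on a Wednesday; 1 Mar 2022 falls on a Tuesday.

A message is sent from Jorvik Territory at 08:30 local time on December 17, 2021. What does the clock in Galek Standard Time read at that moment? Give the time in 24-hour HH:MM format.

1 November 2021 is a Monday, so the first Sunday is November 7.
1 February 2022 is a Tuesday, so Mondays fall on 7, 14, 21, 28; the last is February 28.
December 17, 2021 falls between 7 November 2021 and 28 February 2022, so daylight saving is in effect and Jorvik Territory is at UTC−11:00.
08:30 Jorvik Territory + 11h = 19:30 UTC.
1 September 2021 is a Wednesday, so the first Monday is September 6 and the fourth is September 27.
1 March 2022 is a Tuesday, so the first Saturday is March 5 and the fourth is March 26.
At the standard offset (UTC+12:30), 19:30 UTC + 12h30m = 08:00 Galek Standard Time standard time (rolling into the next day, 18 December 2021).
The standard-time date in Galek Standard Time, December 18, 2021, falls between 27 September 2021 and 26 March 2022, so daylight saving is in effect and Galek Standard Time is at UTC+13:30.
19:30 UTC + 13h30m = 09:00 Galek Standard Time (rolling into the next day, 18 December 2021).

09:00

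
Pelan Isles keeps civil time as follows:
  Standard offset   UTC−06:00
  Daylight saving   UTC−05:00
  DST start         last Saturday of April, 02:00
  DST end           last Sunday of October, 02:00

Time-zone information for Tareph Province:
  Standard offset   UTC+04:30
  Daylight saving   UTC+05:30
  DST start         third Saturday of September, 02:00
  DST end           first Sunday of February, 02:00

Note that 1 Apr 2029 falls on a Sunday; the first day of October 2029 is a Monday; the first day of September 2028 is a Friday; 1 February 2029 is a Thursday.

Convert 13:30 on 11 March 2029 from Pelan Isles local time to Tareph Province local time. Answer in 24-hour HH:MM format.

00:00

1 April 2029 is a Sunday, so Saturdays fall on 7, 14, 21, 28; the last is April 28.
1 October 2029 is a Monday, so Sundays fall on 7, 14, 21, 28; the last is October 28.
11 March 2029 does not fall between 28 April and 28 October, so daylight saving is not in effect and Pelan Isles is at UTC−06:00.
13:30 Pelan Isles + 6h = 19:30 UTC.
1 September 2028 is a Friday, so the first Saturday is September 2 and the third is September 16.
1 February 2029 is a Thursday, so the first Sunday is February 4.
At the standard offset (UTC+04:30), 19:30 UTC + 4h30m = 00:00 Tareph Province standard time (rolling into the next day, 12 March 2029).
The standard-time date in Tareph Province, 12 March 2029, does not fall between 16 September 2028 and 4 February 2029, so daylight saving is not in effect and Tareph Province is at UTC+04:30.
19:30 UTC + 4h30m = 00:00 Tareph Province (rolling into the next day, 12 March 2029).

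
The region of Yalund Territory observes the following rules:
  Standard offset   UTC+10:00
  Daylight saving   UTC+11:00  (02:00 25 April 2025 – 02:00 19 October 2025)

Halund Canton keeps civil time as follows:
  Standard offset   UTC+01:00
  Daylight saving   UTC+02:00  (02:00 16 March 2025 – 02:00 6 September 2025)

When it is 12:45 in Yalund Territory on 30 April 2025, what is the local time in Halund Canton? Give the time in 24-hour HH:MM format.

Daylight saving runs 25 April – 19 October; 30 April 2025 is inside that window, so Yalund Territory is at UTC+11:00.
12:45 Yalund Territory − 11h = 01:45 UTC.
At the standard offset (UTC+01:00), 01:45 UTC + 1h = 02:45 Halund Canton standard time.
Daylight saving runs 16 March – 6 September; the standard-time date in Halund Canton, 30 April 2025, is inside that window, so Halund Canton is at UTC+02:00.
01:45 UTC + 2h = 03:45 Halund Canton.

03:45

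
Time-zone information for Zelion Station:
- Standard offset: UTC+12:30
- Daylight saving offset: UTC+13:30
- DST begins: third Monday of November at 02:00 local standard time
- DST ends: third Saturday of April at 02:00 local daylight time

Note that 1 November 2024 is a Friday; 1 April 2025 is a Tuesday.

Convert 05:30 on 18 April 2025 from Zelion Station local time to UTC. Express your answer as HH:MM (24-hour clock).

16:00

1 November 2024 is a Friday, so the first Monday is November 4 and the third is November 18.
1 April 2025 is a Tuesday, so the first Saturday is April 5 and the third is April 19.
18 April 2025 lies within the daylight-saving period (18 November 2024 – 19 April 2025), so Zelion Station is on daylight time, UTC+13:30.
05:30 local − 13h30m = 16:00 UTC (rolling into the previous day, 17 April 2025).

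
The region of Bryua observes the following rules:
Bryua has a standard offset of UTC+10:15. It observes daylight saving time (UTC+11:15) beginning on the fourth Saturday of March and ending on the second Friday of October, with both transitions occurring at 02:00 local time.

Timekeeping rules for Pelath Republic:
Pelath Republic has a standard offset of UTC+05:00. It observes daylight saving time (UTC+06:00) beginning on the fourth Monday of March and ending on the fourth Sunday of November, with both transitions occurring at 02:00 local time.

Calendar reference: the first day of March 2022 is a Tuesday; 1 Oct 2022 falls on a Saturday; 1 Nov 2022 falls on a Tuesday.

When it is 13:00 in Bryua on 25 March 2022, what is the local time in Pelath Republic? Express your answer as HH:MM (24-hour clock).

07:45

1 March 2022 is a Tuesday, so the first Saturday is March 5 and the fourth is March 26.
1 October 2022 is a Saturday, so the first Friday is October 7 and the second is October 14.
Daylight saving runs 26 March – 14 October; 25 March 2022 is outside that window, so Bryua is on standard time at UTC+10:15.
13:00 Bryua − 10h15m = 02:45 UTC.
1 March 2022 is a Tuesday, so the first Monday is March 7 and the fourth is March 28.
1 November 2022 is a Tuesday, so the first Sunday is November 6 and the fourth is November 27.
At the standard offset (UTC+05:00), 02:45 UTC + 5h = 07:45 Pelath Republic standard time.
Daylight saving runs 28 March – 27 November; the standard-time date in Pelath Republic, 25 March 2022, is outside that window, so Pelath Republic is on standard time at UTC+05:00.
02:45 UTC + 5h = 07:45 Pelath Republic.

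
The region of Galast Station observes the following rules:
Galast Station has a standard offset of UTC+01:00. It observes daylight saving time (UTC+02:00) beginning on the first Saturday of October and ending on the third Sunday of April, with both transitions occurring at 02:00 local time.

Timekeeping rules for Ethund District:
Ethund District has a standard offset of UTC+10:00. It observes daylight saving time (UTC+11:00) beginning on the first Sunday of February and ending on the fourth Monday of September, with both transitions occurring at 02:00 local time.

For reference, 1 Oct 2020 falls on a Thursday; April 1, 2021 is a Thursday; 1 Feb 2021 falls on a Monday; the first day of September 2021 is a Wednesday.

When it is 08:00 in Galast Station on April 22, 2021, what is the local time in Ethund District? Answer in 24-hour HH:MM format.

18:00

1 October 2020 is a Thursday, so the first Saturday is October 3.
1 April 2021 is a Thursday, so the first Sunday is April 4 and the third is April 18.
April 22, 2021 is outside the daylight-saving period (3 October 2020 – 18 April 2021), so Galast Station is on standard time, UTC+01:00.
08:00 Galast Station − 1h = 07:00 UTC.
1 February 2021 is a Monday, so the first Sunday is February 7.
1 September 2021 is a Wednesday, so the first Monday is September 6 and the fourth is September 27.
At the standard offset (UTC+10:00), 07:00 UTC + 10h = 17:00 Ethund District standard time.
The standard-time date in Ethund District, April 22, 2021, falls between 7 February and 27 September, so daylight saving is in effect and Ethund District is at UTC+11:00.
07:00 UTC + 11h = 18:00 Ethund District.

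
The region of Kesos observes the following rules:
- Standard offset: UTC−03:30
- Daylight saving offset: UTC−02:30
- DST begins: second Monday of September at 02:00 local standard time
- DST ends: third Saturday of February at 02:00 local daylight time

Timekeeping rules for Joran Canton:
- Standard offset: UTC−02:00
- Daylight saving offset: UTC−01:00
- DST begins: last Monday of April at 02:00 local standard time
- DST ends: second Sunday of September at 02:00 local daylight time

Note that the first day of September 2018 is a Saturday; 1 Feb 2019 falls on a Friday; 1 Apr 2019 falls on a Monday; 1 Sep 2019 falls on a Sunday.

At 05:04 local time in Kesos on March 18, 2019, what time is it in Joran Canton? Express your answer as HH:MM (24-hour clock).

06:34

1 September 2018 is a Saturday, so the first Monday is September 3 and the second is September 10.
1 February 2019 is a Friday, so the first Saturday is February 2 and the third is February 16.
March 18, 2019 is outside the daylight-saving period (10 September 2018 – 16 February 2019), so Kesos is on standard time, UTC−03:30.
05:04 Kesos + 3h30m = 08:34 UTC.
1 April 2019 is a Monday, so Mondays fall on 1, 8, 15, 22, 29; the last is April 29.
1 September 2019 is a Sunday, so the first Sunday is September 1 and the second is September 8.
At the standard offset (UTC−02:00), 08:34 UTC − 2h = 06:34 Joran Canton standard time.
Daylight saving runs 29 April – 8 September; the standard-time date in Joran Canton, March 18, 2019, is outside that window, so Joran Canton is on standard time at UTC−02:00.
08:34 UTC − 2h = 06:34 Joran Canton.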